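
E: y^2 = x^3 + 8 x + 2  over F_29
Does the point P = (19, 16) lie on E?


Check whether y^2 = x^3 + 8 x + 2 (mod 29) for (x, y) = (19, 16).
LHS: y^2 = 16^2 mod 29 = 24
RHS: x^3 + 8 x + 2 = 19^3 + 8*19 + 2 mod 29 = 24
LHS = RHS

Yes, on the curve


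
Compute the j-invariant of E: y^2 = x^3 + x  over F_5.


Delta = -16(4 a^3 + 27 b^2) mod 5 = 1
-1728 * (4 a)^3 = -1728 * (4*1)^3 mod 5 = 3
j = 3 * 1^(-1) mod 5 = 3

j = 3 (mod 5)


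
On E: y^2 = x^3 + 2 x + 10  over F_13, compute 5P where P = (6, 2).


k = 5 = 101_2 (binary, LSB first: 101)
Double-and-add from P = (6, 2):
  bit 0 = 1: acc = O + (6, 2) = (6, 2)
  bit 1 = 0: acc unchanged = (6, 2)
  bit 2 = 1: acc = (6, 2) + (4, 11) = (7, 9)

5P = (7, 9)


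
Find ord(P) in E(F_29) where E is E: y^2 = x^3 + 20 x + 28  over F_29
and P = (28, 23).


Compute successive multiples of P until we hit O:
  1P = (28, 23)
  2P = (24, 8)
  3P = (11, 19)
  4P = (3, 17)
  5P = (22, 26)
  6P = (1, 7)
  7P = (6, 4)
  8P = (0, 17)
  ... (continuing to 38P)
  38P = O

ord(P) = 38


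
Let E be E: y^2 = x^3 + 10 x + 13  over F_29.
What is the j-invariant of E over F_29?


Delta = -16(4 a^3 + 27 b^2) mod 29 = 17
-1728 * (4 a)^3 = -1728 * (4*10)^3 mod 29 = 22
j = 22 * 17^(-1) mod 29 = 3

j = 3 (mod 29)


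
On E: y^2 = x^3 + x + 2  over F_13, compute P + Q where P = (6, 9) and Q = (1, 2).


P != Q, so use the chord formula.
s = (y2 - y1) / (x2 - x1) = (6) / (8) mod 13 = 4
x3 = s^2 - x1 - x2 mod 13 = 4^2 - 6 - 1 = 9
y3 = s (x1 - x3) - y1 mod 13 = 4 * (6 - 9) - 9 = 5

P + Q = (9, 5)


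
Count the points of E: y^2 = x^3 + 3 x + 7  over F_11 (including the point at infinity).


For each x in F_11, count y with y^2 = x^3 + 3 x + 7 mod 11:
  x = 1: RHS = 0, y in [0]  -> 1 point(s)
  x = 5: RHS = 4, y in [2, 9]  -> 2 point(s)
  x = 8: RHS = 4, y in [2, 9]  -> 2 point(s)
  x = 9: RHS = 4, y in [2, 9]  -> 2 point(s)
  x = 10: RHS = 3, y in [5, 6]  -> 2 point(s)
Affine points: 9. Add the point at infinity: total = 10.

#E(F_11) = 10


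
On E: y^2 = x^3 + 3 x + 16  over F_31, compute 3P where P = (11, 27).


k = 3 = 11_2 (binary, LSB first: 11)
Double-and-add from P = (11, 27):
  bit 0 = 1: acc = O + (11, 27) = (11, 27)
  bit 1 = 1: acc = (11, 27) + (27, 23) = (26, 0)

3P = (26, 0)


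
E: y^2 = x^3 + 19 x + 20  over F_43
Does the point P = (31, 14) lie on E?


Check whether y^2 = x^3 + 19 x + 20 (mod 43) for (x, y) = (31, 14).
LHS: y^2 = 14^2 mod 43 = 24
RHS: x^3 + 19 x + 20 = 31^3 + 19*31 + 20 mod 43 = 42
LHS != RHS

No, not on the curve


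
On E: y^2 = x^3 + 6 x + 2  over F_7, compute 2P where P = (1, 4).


Doubling: s = (3 x1^2 + a) / (2 y1)
s = (3*1^2 + 6) / (2*4) mod 7 = 2
x3 = s^2 - 2 x1 mod 7 = 2^2 - 2*1 = 2
y3 = s (x1 - x3) - y1 mod 7 = 2 * (1 - 2) - 4 = 1

2P = (2, 1)


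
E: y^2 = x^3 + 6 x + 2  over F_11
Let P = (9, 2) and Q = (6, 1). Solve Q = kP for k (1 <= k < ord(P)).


Enumerate multiples of P until we hit Q = (6, 1):
  1P = (9, 2)
  2P = (5, 5)
  3P = (1, 3)
  4P = (6, 10)
  5P = (8, 10)
  6P = (3, 5)
  7P = (2, 0)
  8P = (3, 6)
  9P = (8, 1)
  10P = (6, 1)
Match found at i = 10.

k = 10


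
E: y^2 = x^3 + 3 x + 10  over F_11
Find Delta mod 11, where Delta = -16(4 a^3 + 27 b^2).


4 a^3 + 27 b^2 = 4*3^3 + 27*10^2 = 108 + 2700 = 2808
Delta = -16 * (2808) = -44928
Delta mod 11 = 7

Delta = 7 (mod 11)


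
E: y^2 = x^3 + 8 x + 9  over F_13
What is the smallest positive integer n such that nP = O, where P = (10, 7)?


Compute successive multiples of P until we hit O:
  1P = (10, 7)
  2P = (9, 2)
  3P = (6, 0)
  4P = (9, 11)
  5P = (10, 6)
  6P = O

ord(P) = 6


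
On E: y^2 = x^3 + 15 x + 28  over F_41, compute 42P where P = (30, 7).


k = 42 = 101010_2 (binary, LSB first: 010101)
Double-and-add from P = (30, 7):
  bit 0 = 0: acc unchanged = O
  bit 1 = 1: acc = O + (13, 1) = (13, 1)
  bit 2 = 0: acc unchanged = (13, 1)
  bit 3 = 1: acc = (13, 1) + (12, 3) = (20, 13)
  bit 4 = 0: acc unchanged = (20, 13)
  bit 5 = 1: acc = (20, 13) + (34, 21) = (30, 34)

42P = (30, 34)


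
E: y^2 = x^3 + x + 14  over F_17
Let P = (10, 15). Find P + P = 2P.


Doubling: s = (3 x1^2 + a) / (2 y1)
s = (3*10^2 + 1) / (2*15) mod 17 = 14
x3 = s^2 - 2 x1 mod 17 = 14^2 - 2*10 = 6
y3 = s (x1 - x3) - y1 mod 17 = 14 * (10 - 6) - 15 = 7

2P = (6, 7)


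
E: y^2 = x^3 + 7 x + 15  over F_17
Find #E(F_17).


For each x in F_17, count y with y^2 = x^3 + 7 x + 15 mod 17:
  x = 0: RHS = 15, y in [7, 10]  -> 2 point(s)
  x = 6: RHS = 1, y in [1, 16]  -> 2 point(s)
  x = 7: RHS = 16, y in [4, 13]  -> 2 point(s)
  x = 9: RHS = 8, y in [5, 12]  -> 2 point(s)
  x = 12: RHS = 8, y in [5, 12]  -> 2 point(s)
  x = 13: RHS = 8, y in [5, 12]  -> 2 point(s)
  x = 14: RHS = 1, y in [1, 16]  -> 2 point(s)
Affine points: 14. Add the point at infinity: total = 15.

#E(F_17) = 15


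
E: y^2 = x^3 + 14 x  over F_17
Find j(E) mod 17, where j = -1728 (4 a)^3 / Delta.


Delta = -16(4 a^3 + 27 b^2) mod 17 = 11
-1728 * (4 a)^3 = -1728 * (4*14)^3 mod 17 = 2
j = 2 * 11^(-1) mod 17 = 11

j = 11 (mod 17)


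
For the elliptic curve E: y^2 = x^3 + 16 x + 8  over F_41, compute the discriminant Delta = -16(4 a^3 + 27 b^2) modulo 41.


4 a^3 + 27 b^2 = 4*16^3 + 27*8^2 = 16384 + 1728 = 18112
Delta = -16 * (18112) = -289792
Delta mod 41 = 37

Delta = 37 (mod 41)


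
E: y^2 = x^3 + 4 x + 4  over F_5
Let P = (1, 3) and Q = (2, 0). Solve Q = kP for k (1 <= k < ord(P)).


Enumerate multiples of P until we hit Q = (2, 0):
  1P = (1, 3)
  2P = (2, 0)
Match found at i = 2.

k = 2


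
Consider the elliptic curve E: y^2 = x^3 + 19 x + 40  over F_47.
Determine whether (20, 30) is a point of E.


Check whether y^2 = x^3 + 19 x + 40 (mod 47) for (x, y) = (20, 30).
LHS: y^2 = 30^2 mod 47 = 7
RHS: x^3 + 19 x + 40 = 20^3 + 19*20 + 40 mod 47 = 7
LHS = RHS

Yes, on the curve


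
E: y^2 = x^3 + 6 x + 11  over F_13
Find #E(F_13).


For each x in F_13, count y with y^2 = x^3 + 6 x + 11 mod 13:
  x = 3: RHS = 4, y in [2, 11]  -> 2 point(s)
  x = 5: RHS = 10, y in [6, 7]  -> 2 point(s)
  x = 6: RHS = 3, y in [4, 9]  -> 2 point(s)
  x = 8: RHS = 12, y in [5, 8]  -> 2 point(s)
  x = 9: RHS = 1, y in [1, 12]  -> 2 point(s)
  x = 11: RHS = 4, y in [2, 11]  -> 2 point(s)
  x = 12: RHS = 4, y in [2, 11]  -> 2 point(s)
Affine points: 14. Add the point at infinity: total = 15.

#E(F_13) = 15


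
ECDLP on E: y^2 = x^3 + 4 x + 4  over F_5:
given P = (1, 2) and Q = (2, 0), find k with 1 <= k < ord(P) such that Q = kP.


Enumerate multiples of P until we hit Q = (2, 0):
  1P = (1, 2)
  2P = (2, 0)
Match found at i = 2.

k = 2


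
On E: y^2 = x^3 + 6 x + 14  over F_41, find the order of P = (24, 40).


Compute successive multiples of P until we hit O:
  1P = (24, 40)
  2P = (29, 31)
  3P = (6, 26)
  4P = (3, 31)
  5P = (10, 7)
  6P = (9, 10)
  7P = (12, 25)
  8P = (4, 26)
  ... (continuing to 21P)
  21P = O

ord(P) = 21


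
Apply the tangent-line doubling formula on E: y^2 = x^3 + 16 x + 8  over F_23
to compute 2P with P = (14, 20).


Doubling: s = (3 x1^2 + a) / (2 y1)
s = (3*14^2 + 16) / (2*20) mod 23 = 22
x3 = s^2 - 2 x1 mod 23 = 22^2 - 2*14 = 19
y3 = s (x1 - x3) - y1 mod 23 = 22 * (14 - 19) - 20 = 8

2P = (19, 8)


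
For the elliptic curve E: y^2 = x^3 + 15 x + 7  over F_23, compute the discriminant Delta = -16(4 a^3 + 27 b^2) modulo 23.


4 a^3 + 27 b^2 = 4*15^3 + 27*7^2 = 13500 + 1323 = 14823
Delta = -16 * (14823) = -237168
Delta mod 23 = 8

Delta = 8 (mod 23)


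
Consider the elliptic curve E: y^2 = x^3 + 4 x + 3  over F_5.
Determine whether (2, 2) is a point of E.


Check whether y^2 = x^3 + 4 x + 3 (mod 5) for (x, y) = (2, 2).
LHS: y^2 = 2^2 mod 5 = 4
RHS: x^3 + 4 x + 3 = 2^3 + 4*2 + 3 mod 5 = 4
LHS = RHS

Yes, on the curve


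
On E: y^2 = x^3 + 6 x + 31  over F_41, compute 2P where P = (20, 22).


k = 2 = 10_2 (binary, LSB first: 01)
Double-and-add from P = (20, 22):
  bit 0 = 0: acc unchanged = O
  bit 1 = 1: acc = O + (24, 10) = (24, 10)

2P = (24, 10)


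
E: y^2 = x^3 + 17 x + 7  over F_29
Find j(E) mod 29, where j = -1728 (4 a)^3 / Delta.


Delta = -16(4 a^3 + 27 b^2) mod 29 = 17
-1728 * (4 a)^3 = -1728 * (4*17)^3 mod 29 = 23
j = 23 * 17^(-1) mod 29 = 15

j = 15 (mod 29)


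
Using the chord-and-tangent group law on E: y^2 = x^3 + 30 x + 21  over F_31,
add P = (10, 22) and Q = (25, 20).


P != Q, so use the chord formula.
s = (y2 - y1) / (x2 - x1) = (29) / (15) mod 31 = 4
x3 = s^2 - x1 - x2 mod 31 = 4^2 - 10 - 25 = 12
y3 = s (x1 - x3) - y1 mod 31 = 4 * (10 - 12) - 22 = 1

P + Q = (12, 1)


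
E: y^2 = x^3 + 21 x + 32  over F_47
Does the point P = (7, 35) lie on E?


Check whether y^2 = x^3 + 21 x + 32 (mod 47) for (x, y) = (7, 35).
LHS: y^2 = 35^2 mod 47 = 3
RHS: x^3 + 21 x + 32 = 7^3 + 21*7 + 32 mod 47 = 5
LHS != RHS

No, not on the curve


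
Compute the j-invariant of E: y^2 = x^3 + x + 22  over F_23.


Delta = -16(4 a^3 + 27 b^2) mod 23 = 10
-1728 * (4 a)^3 = -1728 * (4*1)^3 mod 23 = 15
j = 15 * 10^(-1) mod 23 = 13

j = 13 (mod 23)


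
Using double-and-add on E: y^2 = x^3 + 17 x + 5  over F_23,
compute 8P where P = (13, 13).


k = 8 = 1000_2 (binary, LSB first: 0001)
Double-and-add from P = (13, 13):
  bit 0 = 0: acc unchanged = O
  bit 1 = 0: acc unchanged = O
  bit 2 = 0: acc unchanged = O
  bit 3 = 1: acc = O + (17, 20) = (17, 20)

8P = (17, 20)


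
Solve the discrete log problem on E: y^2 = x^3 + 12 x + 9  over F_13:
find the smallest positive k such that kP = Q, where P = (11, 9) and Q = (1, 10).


Enumerate multiples of P until we hit Q = (1, 10):
  1P = (11, 9)
  2P = (0, 10)
  3P = (12, 10)
  4P = (4, 11)
  5P = (1, 3)
  6P = (5, 5)
  7P = (9, 1)
  8P = (9, 12)
  9P = (5, 8)
  10P = (1, 10)
Match found at i = 10.

k = 10


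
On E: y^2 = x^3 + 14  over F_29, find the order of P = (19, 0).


Compute successive multiples of P until we hit O:
  1P = (19, 0)
  2P = O

ord(P) = 2


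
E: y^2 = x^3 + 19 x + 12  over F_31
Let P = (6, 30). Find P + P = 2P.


Doubling: s = (3 x1^2 + a) / (2 y1)
s = (3*6^2 + 19) / (2*30) mod 31 = 14
x3 = s^2 - 2 x1 mod 31 = 14^2 - 2*6 = 29
y3 = s (x1 - x3) - y1 mod 31 = 14 * (6 - 29) - 30 = 20

2P = (29, 20)


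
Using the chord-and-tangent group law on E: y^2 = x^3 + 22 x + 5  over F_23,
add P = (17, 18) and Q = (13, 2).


P != Q, so use the chord formula.
s = (y2 - y1) / (x2 - x1) = (7) / (19) mod 23 = 4
x3 = s^2 - x1 - x2 mod 23 = 4^2 - 17 - 13 = 9
y3 = s (x1 - x3) - y1 mod 23 = 4 * (17 - 9) - 18 = 14

P + Q = (9, 14)


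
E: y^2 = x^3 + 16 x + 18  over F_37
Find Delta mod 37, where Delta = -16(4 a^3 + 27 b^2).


4 a^3 + 27 b^2 = 4*16^3 + 27*18^2 = 16384 + 8748 = 25132
Delta = -16 * (25132) = -402112
Delta mod 37 = 4

Delta = 4 (mod 37)


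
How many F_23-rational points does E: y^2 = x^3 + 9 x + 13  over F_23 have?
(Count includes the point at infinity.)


For each x in F_23, count y with y^2 = x^3 + 9 x + 13 mod 23:
  x = 0: RHS = 13, y in [6, 17]  -> 2 point(s)
  x = 1: RHS = 0, y in [0]  -> 1 point(s)
  x = 2: RHS = 16, y in [4, 19]  -> 2 point(s)
  x = 9: RHS = 18, y in [8, 15]  -> 2 point(s)
  x = 12: RHS = 9, y in [3, 20]  -> 2 point(s)
  x = 13: RHS = 4, y in [2, 21]  -> 2 point(s)
  x = 14: RHS = 8, y in [10, 13]  -> 2 point(s)
  x = 15: RHS = 4, y in [2, 21]  -> 2 point(s)
  x = 18: RHS = 4, y in [2, 21]  -> 2 point(s)
  x = 22: RHS = 3, y in [7, 16]  -> 2 point(s)
Affine points: 19. Add the point at infinity: total = 20.

#E(F_23) = 20


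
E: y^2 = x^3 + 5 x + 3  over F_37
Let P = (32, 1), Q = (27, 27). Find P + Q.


P != Q, so use the chord formula.
s = (y2 - y1) / (x2 - x1) = (26) / (32) mod 37 = 17
x3 = s^2 - x1 - x2 mod 37 = 17^2 - 32 - 27 = 8
y3 = s (x1 - x3) - y1 mod 37 = 17 * (32 - 8) - 1 = 0

P + Q = (8, 0)


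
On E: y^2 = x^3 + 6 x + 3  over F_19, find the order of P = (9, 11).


Compute successive multiples of P until we hit O:
  1P = (9, 11)
  2P = (12, 6)
  3P = (5, 14)
  4P = (2, 17)
  5P = (13, 6)
  6P = (14, 0)
  7P = (13, 13)
  8P = (2, 2)
  ... (continuing to 12P)
  12P = O

ord(P) = 12


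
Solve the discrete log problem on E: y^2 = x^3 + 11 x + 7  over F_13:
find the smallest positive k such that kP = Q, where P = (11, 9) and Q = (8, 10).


Enumerate multiples of P until we hit Q = (8, 10):
  1P = (11, 9)
  2P = (8, 10)
Match found at i = 2.

k = 2


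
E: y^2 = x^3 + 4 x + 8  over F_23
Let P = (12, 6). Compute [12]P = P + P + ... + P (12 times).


k = 12 = 1100_2 (binary, LSB first: 0011)
Double-and-add from P = (12, 6):
  bit 0 = 0: acc unchanged = O
  bit 1 = 0: acc unchanged = O
  bit 2 = 1: acc = O + (10, 6) = (10, 6)
  bit 3 = 1: acc = (10, 6) + (11, 7) = (3, 1)

12P = (3, 1)


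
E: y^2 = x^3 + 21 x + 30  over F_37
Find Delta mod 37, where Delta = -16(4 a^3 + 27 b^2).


4 a^3 + 27 b^2 = 4*21^3 + 27*30^2 = 37044 + 24300 = 61344
Delta = -16 * (61344) = -981504
Delta mod 37 = 32

Delta = 32 (mod 37)


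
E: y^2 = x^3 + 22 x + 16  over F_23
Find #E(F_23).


For each x in F_23, count y with y^2 = x^3 + 22 x + 16 mod 23:
  x = 0: RHS = 16, y in [4, 19]  -> 2 point(s)
  x = 1: RHS = 16, y in [4, 19]  -> 2 point(s)
  x = 9: RHS = 0, y in [0]  -> 1 point(s)
  x = 11: RHS = 2, y in [5, 18]  -> 2 point(s)
  x = 14: RHS = 9, y in [3, 20]  -> 2 point(s)
  x = 15: RHS = 18, y in [8, 15]  -> 2 point(s)
  x = 16: RHS = 2, y in [5, 18]  -> 2 point(s)
  x = 17: RHS = 13, y in [6, 17]  -> 2 point(s)
  x = 19: RHS = 2, y in [5, 18]  -> 2 point(s)
  x = 22: RHS = 16, y in [4, 19]  -> 2 point(s)
Affine points: 19. Add the point at infinity: total = 20.

#E(F_23) = 20


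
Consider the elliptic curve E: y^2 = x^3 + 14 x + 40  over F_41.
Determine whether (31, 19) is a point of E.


Check whether y^2 = x^3 + 14 x + 40 (mod 41) for (x, y) = (31, 19).
LHS: y^2 = 19^2 mod 41 = 33
RHS: x^3 + 14 x + 40 = 31^3 + 14*31 + 40 mod 41 = 7
LHS != RHS

No, not on the curve


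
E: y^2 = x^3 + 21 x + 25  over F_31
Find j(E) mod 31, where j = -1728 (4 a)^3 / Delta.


Delta = -16(4 a^3 + 27 b^2) mod 31 = 26
-1728 * (4 a)^3 = -1728 * (4*21)^3 mod 31 = 27
j = 27 * 26^(-1) mod 31 = 7

j = 7 (mod 31)


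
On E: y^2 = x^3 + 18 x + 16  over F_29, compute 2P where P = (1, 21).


Doubling: s = (3 x1^2 + a) / (2 y1)
s = (3*1^2 + 18) / (2*21) mod 29 = 15
x3 = s^2 - 2 x1 mod 29 = 15^2 - 2*1 = 20
y3 = s (x1 - x3) - y1 mod 29 = 15 * (1 - 20) - 21 = 13

2P = (20, 13)


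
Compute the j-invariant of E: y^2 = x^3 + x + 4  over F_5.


Delta = -16(4 a^3 + 27 b^2) mod 5 = 4
-1728 * (4 a)^3 = -1728 * (4*1)^3 mod 5 = 3
j = 3 * 4^(-1) mod 5 = 2

j = 2 (mod 5)


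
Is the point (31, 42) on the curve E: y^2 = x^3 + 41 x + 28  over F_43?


Check whether y^2 = x^3 + 41 x + 28 (mod 43) for (x, y) = (31, 42).
LHS: y^2 = 42^2 mod 43 = 1
RHS: x^3 + 41 x + 28 = 31^3 + 41*31 + 28 mod 43 = 1
LHS = RHS

Yes, on the curve


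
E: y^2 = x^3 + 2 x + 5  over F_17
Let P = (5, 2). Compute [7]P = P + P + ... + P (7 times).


k = 7 = 111_2 (binary, LSB first: 111)
Double-and-add from P = (5, 2):
  bit 0 = 1: acc = O + (5, 2) = (5, 2)
  bit 1 = 1: acc = (5, 2) + (11, 10) = (16, 6)
  bit 2 = 1: acc = (16, 6) + (4, 3) = (13, 16)

7P = (13, 16)


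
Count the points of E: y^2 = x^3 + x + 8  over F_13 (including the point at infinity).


For each x in F_13, count y with y^2 = x^3 + 1 x + 8 mod 13:
  x = 1: RHS = 10, y in [6, 7]  -> 2 point(s)
  x = 3: RHS = 12, y in [5, 8]  -> 2 point(s)
  x = 6: RHS = 9, y in [3, 10]  -> 2 point(s)
  x = 10: RHS = 4, y in [2, 11]  -> 2 point(s)
Affine points: 8. Add the point at infinity: total = 9.

#E(F_13) = 9


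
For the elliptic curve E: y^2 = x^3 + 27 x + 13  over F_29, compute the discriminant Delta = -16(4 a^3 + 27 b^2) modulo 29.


4 a^3 + 27 b^2 = 4*27^3 + 27*13^2 = 78732 + 4563 = 83295
Delta = -16 * (83295) = -1332720
Delta mod 29 = 4

Delta = 4 (mod 29)


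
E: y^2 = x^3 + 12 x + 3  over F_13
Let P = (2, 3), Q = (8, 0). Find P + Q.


P != Q, so use the chord formula.
s = (y2 - y1) / (x2 - x1) = (10) / (6) mod 13 = 6
x3 = s^2 - x1 - x2 mod 13 = 6^2 - 2 - 8 = 0
y3 = s (x1 - x3) - y1 mod 13 = 6 * (2 - 0) - 3 = 9

P + Q = (0, 9)


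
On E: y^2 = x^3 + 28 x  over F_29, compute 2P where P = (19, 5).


Doubling: s = (3 x1^2 + a) / (2 y1)
s = (3*19^2 + 28) / (2*5) mod 29 = 27
x3 = s^2 - 2 x1 mod 29 = 27^2 - 2*19 = 24
y3 = s (x1 - x3) - y1 mod 29 = 27 * (19 - 24) - 5 = 5

2P = (24, 5)


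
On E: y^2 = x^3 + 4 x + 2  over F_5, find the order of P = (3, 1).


Compute successive multiples of P until we hit O:
  1P = (3, 1)
  2P = (3, 4)
  3P = O

ord(P) = 3


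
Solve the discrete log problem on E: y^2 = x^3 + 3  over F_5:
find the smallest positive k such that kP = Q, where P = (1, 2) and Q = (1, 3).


Enumerate multiples of P until we hit Q = (1, 3):
  1P = (1, 2)
  2P = (2, 1)
  3P = (3, 0)
  4P = (2, 4)
  5P = (1, 3)
Match found at i = 5.

k = 5


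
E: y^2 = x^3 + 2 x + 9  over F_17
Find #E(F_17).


For each x in F_17, count y with y^2 = x^3 + 2 x + 9 mod 17:
  x = 0: RHS = 9, y in [3, 14]  -> 2 point(s)
  x = 2: RHS = 4, y in [2, 15]  -> 2 point(s)
  x = 3: RHS = 8, y in [5, 12]  -> 2 point(s)
  x = 4: RHS = 13, y in [8, 9]  -> 2 point(s)
  x = 5: RHS = 8, y in [5, 12]  -> 2 point(s)
  x = 6: RHS = 16, y in [4, 13]  -> 2 point(s)
  x = 7: RHS = 9, y in [3, 14]  -> 2 point(s)
  x = 9: RHS = 8, y in [5, 12]  -> 2 point(s)
  x = 10: RHS = 9, y in [3, 14]  -> 2 point(s)
  x = 11: RHS = 2, y in [6, 11]  -> 2 point(s)
Affine points: 20. Add the point at infinity: total = 21.

#E(F_17) = 21


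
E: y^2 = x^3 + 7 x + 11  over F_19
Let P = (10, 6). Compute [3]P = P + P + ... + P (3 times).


k = 3 = 11_2 (binary, LSB first: 11)
Double-and-add from P = (10, 6):
  bit 0 = 1: acc = O + (10, 6) = (10, 6)
  bit 1 = 1: acc = (10, 6) + (5, 0) = (10, 13)

3P = (10, 13)


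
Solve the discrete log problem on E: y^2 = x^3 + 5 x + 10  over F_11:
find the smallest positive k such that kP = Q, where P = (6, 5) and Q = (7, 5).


Enumerate multiples of P until we hit Q = (7, 5):
  1P = (6, 5)
  2P = (8, 1)
  3P = (1, 7)
  4P = (9, 5)
  5P = (7, 6)
  6P = (10, 2)
  7P = (10, 9)
  8P = (7, 5)
Match found at i = 8.

k = 8


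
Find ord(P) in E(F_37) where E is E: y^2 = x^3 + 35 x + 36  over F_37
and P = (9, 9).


Compute successive multiples of P until we hit O:
  1P = (9, 9)
  2P = (20, 2)
  3P = (24, 14)
  4P = (0, 31)
  5P = (2, 15)
  6P = (29, 24)
  7P = (25, 16)
  8P = (36, 0)
  ... (continuing to 16P)
  16P = O

ord(P) = 16


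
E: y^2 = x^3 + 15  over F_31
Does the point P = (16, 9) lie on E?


Check whether y^2 = x^3 + 0 x + 15 (mod 31) for (x, y) = (16, 9).
LHS: y^2 = 9^2 mod 31 = 19
RHS: x^3 + 0 x + 15 = 16^3 + 0*16 + 15 mod 31 = 19
LHS = RHS

Yes, on the curve


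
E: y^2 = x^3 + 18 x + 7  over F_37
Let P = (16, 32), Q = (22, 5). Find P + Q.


P != Q, so use the chord formula.
s = (y2 - y1) / (x2 - x1) = (10) / (6) mod 37 = 14
x3 = s^2 - x1 - x2 mod 37 = 14^2 - 16 - 22 = 10
y3 = s (x1 - x3) - y1 mod 37 = 14 * (16 - 10) - 32 = 15

P + Q = (10, 15)


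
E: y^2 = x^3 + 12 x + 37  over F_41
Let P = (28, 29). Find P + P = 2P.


Doubling: s = (3 x1^2 + a) / (2 y1)
s = (3*28^2 + 12) / (2*29) mod 41 = 4
x3 = s^2 - 2 x1 mod 41 = 4^2 - 2*28 = 1
y3 = s (x1 - x3) - y1 mod 41 = 4 * (28 - 1) - 29 = 38

2P = (1, 38)


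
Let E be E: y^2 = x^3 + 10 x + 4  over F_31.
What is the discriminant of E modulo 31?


4 a^3 + 27 b^2 = 4*10^3 + 27*4^2 = 4000 + 432 = 4432
Delta = -16 * (4432) = -70912
Delta mod 31 = 16

Delta = 16 (mod 31)


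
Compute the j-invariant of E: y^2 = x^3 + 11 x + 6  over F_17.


Delta = -16(4 a^3 + 27 b^2) mod 17 = 6
-1728 * (4 a)^3 = -1728 * (4*11)^3 mod 17 = 16
j = 16 * 6^(-1) mod 17 = 14

j = 14 (mod 17)


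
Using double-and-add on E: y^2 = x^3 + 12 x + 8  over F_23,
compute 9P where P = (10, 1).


k = 9 = 1001_2 (binary, LSB first: 1001)
Double-and-add from P = (10, 1):
  bit 0 = 1: acc = O + (10, 1) = (10, 1)
  bit 1 = 0: acc unchanged = (10, 1)
  bit 2 = 0: acc unchanged = (10, 1)
  bit 3 = 1: acc = (10, 1) + (8, 8) = (0, 10)

9P = (0, 10)


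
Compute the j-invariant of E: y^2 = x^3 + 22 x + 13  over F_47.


Delta = -16(4 a^3 + 27 b^2) mod 47 = 11
-1728 * (4 a)^3 = -1728 * (4*22)^3 mod 47 = 21
j = 21 * 11^(-1) mod 47 = 19

j = 19 (mod 47)


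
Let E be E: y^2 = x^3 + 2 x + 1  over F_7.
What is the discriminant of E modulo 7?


4 a^3 + 27 b^2 = 4*2^3 + 27*1^2 = 32 + 27 = 59
Delta = -16 * (59) = -944
Delta mod 7 = 1

Delta = 1 (mod 7)


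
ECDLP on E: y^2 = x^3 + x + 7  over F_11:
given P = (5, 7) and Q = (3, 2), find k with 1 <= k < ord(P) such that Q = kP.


Enumerate multiples of P until we hit Q = (3, 2):
  1P = (5, 7)
  2P = (6, 8)
  3P = (1, 8)
  4P = (3, 9)
  5P = (4, 3)
  6P = (7, 7)
  7P = (10, 4)
  8P = (10, 7)
  9P = (7, 4)
  10P = (4, 8)
  11P = (3, 2)
Match found at i = 11.

k = 11


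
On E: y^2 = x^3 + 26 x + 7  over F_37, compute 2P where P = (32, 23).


Doubling: s = (3 x1^2 + a) / (2 y1)
s = (3*32^2 + 26) / (2*23) mod 37 = 3
x3 = s^2 - 2 x1 mod 37 = 3^2 - 2*32 = 19
y3 = s (x1 - x3) - y1 mod 37 = 3 * (32 - 19) - 23 = 16

2P = (19, 16)


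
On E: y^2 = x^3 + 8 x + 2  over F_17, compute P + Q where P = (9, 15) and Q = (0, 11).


P != Q, so use the chord formula.
s = (y2 - y1) / (x2 - x1) = (13) / (8) mod 17 = 8
x3 = s^2 - x1 - x2 mod 17 = 8^2 - 9 - 0 = 4
y3 = s (x1 - x3) - y1 mod 17 = 8 * (9 - 4) - 15 = 8

P + Q = (4, 8)


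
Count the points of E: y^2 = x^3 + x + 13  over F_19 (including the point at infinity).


For each x in F_19, count y with y^2 = x^3 + 1 x + 13 mod 19:
  x = 2: RHS = 4, y in [2, 17]  -> 2 point(s)
  x = 3: RHS = 5, y in [9, 10]  -> 2 point(s)
  x = 4: RHS = 5, y in [9, 10]  -> 2 point(s)
  x = 6: RHS = 7, y in [8, 11]  -> 2 point(s)
  x = 8: RHS = 1, y in [1, 18]  -> 2 point(s)
  x = 10: RHS = 16, y in [4, 15]  -> 2 point(s)
  x = 11: RHS = 6, y in [5, 14]  -> 2 point(s)
  x = 12: RHS = 5, y in [9, 10]  -> 2 point(s)
  x = 13: RHS = 0, y in [0]  -> 1 point(s)
  x = 14: RHS = 16, y in [4, 15]  -> 2 point(s)
  x = 18: RHS = 11, y in [7, 12]  -> 2 point(s)
Affine points: 21. Add the point at infinity: total = 22.

#E(F_19) = 22


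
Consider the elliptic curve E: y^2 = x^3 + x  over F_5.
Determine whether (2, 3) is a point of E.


Check whether y^2 = x^3 + 1 x + 0 (mod 5) for (x, y) = (2, 3).
LHS: y^2 = 3^2 mod 5 = 4
RHS: x^3 + 1 x + 0 = 2^3 + 1*2 + 0 mod 5 = 0
LHS != RHS

No, not on the curve


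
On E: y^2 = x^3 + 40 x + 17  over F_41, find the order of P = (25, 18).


Compute successive multiples of P until we hit O:
  1P = (25, 18)
  2P = (23, 36)
  3P = (33, 13)
  4P = (34, 3)
  5P = (3, 0)
  6P = (34, 38)
  7P = (33, 28)
  8P = (23, 5)
  ... (continuing to 10P)
  10P = O

ord(P) = 10


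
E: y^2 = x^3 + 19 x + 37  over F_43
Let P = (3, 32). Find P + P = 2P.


Doubling: s = (3 x1^2 + a) / (2 y1)
s = (3*3^2 + 19) / (2*32) mod 43 = 37
x3 = s^2 - 2 x1 mod 43 = 37^2 - 2*3 = 30
y3 = s (x1 - x3) - y1 mod 43 = 37 * (3 - 30) - 32 = 1

2P = (30, 1)


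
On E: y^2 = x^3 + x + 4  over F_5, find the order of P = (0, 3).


Compute successive multiples of P until we hit O:
  1P = (0, 3)
  2P = (1, 1)
  3P = (3, 3)
  4P = (2, 2)
  5P = (2, 3)
  6P = (3, 2)
  7P = (1, 4)
  8P = (0, 2)
  ... (continuing to 9P)
  9P = O

ord(P) = 9


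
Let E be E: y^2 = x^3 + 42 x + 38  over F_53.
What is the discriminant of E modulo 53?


4 a^3 + 27 b^2 = 4*42^3 + 27*38^2 = 296352 + 38988 = 335340
Delta = -16 * (335340) = -5365440
Delta mod 53 = 15

Delta = 15 (mod 53)


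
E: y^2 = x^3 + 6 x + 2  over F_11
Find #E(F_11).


For each x in F_11, count y with y^2 = x^3 + 6 x + 2 mod 11:
  x = 1: RHS = 9, y in [3, 8]  -> 2 point(s)
  x = 2: RHS = 0, y in [0]  -> 1 point(s)
  x = 3: RHS = 3, y in [5, 6]  -> 2 point(s)
  x = 5: RHS = 3, y in [5, 6]  -> 2 point(s)
  x = 6: RHS = 1, y in [1, 10]  -> 2 point(s)
  x = 8: RHS = 1, y in [1, 10]  -> 2 point(s)
  x = 9: RHS = 4, y in [2, 9]  -> 2 point(s)
Affine points: 13. Add the point at infinity: total = 14.

#E(F_11) = 14


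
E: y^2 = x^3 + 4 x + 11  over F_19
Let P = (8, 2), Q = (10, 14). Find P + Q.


P != Q, so use the chord formula.
s = (y2 - y1) / (x2 - x1) = (12) / (2) mod 19 = 6
x3 = s^2 - x1 - x2 mod 19 = 6^2 - 8 - 10 = 18
y3 = s (x1 - x3) - y1 mod 19 = 6 * (8 - 18) - 2 = 14

P + Q = (18, 14)


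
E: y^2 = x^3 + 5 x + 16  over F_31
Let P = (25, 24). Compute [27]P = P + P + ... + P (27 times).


k = 27 = 11011_2 (binary, LSB first: 11011)
Double-and-add from P = (25, 24):
  bit 0 = 1: acc = O + (25, 24) = (25, 24)
  bit 1 = 1: acc = (25, 24) + (21, 19) = (4, 10)
  bit 2 = 0: acc unchanged = (4, 10)
  bit 3 = 1: acc = (4, 10) + (16, 21) = (0, 4)
  bit 4 = 1: acc = (0, 4) + (8, 17) = (30, 17)

27P = (30, 17)


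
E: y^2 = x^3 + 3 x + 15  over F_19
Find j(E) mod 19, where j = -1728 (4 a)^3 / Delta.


Delta = -16(4 a^3 + 27 b^2) mod 19 = 5
-1728 * (4 a)^3 = -1728 * (4*3)^3 mod 19 = 18
j = 18 * 5^(-1) mod 19 = 15

j = 15 (mod 19)


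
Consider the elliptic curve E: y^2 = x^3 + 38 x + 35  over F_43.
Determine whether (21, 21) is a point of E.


Check whether y^2 = x^3 + 38 x + 35 (mod 43) for (x, y) = (21, 21).
LHS: y^2 = 21^2 mod 43 = 11
RHS: x^3 + 38 x + 35 = 21^3 + 38*21 + 35 mod 43 = 32
LHS != RHS

No, not on the curve


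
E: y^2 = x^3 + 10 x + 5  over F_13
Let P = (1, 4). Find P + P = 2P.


Doubling: s = (3 x1^2 + a) / (2 y1)
s = (3*1^2 + 10) / (2*4) mod 13 = 0
x3 = s^2 - 2 x1 mod 13 = 0^2 - 2*1 = 11
y3 = s (x1 - x3) - y1 mod 13 = 0 * (1 - 11) - 4 = 9

2P = (11, 9)


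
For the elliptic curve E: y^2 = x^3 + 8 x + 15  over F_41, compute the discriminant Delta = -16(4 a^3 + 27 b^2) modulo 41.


4 a^3 + 27 b^2 = 4*8^3 + 27*15^2 = 2048 + 6075 = 8123
Delta = -16 * (8123) = -129968
Delta mod 41 = 2

Delta = 2 (mod 41)


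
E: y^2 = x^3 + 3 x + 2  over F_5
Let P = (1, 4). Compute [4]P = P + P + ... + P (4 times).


k = 4 = 100_2 (binary, LSB first: 001)
Double-and-add from P = (1, 4):
  bit 0 = 0: acc unchanged = O
  bit 1 = 0: acc unchanged = O
  bit 2 = 1: acc = O + (1, 1) = (1, 1)

4P = (1, 1)


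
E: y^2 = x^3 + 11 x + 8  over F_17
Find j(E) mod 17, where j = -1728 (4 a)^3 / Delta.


Delta = -16(4 a^3 + 27 b^2) mod 17 = 14
-1728 * (4 a)^3 = -1728 * (4*11)^3 mod 17 = 16
j = 16 * 14^(-1) mod 17 = 6

j = 6 (mod 17)


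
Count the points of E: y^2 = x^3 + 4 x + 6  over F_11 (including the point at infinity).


For each x in F_11, count y with y^2 = x^3 + 4 x + 6 mod 11:
  x = 1: RHS = 0, y in [0]  -> 1 point(s)
  x = 2: RHS = 0, y in [0]  -> 1 point(s)
  x = 3: RHS = 1, y in [1, 10]  -> 2 point(s)
  x = 4: RHS = 9, y in [3, 8]  -> 2 point(s)
  x = 6: RHS = 4, y in [2, 9]  -> 2 point(s)
  x = 7: RHS = 3, y in [5, 6]  -> 2 point(s)
  x = 8: RHS = 0, y in [0]  -> 1 point(s)
  x = 9: RHS = 1, y in [1, 10]  -> 2 point(s)
  x = 10: RHS = 1, y in [1, 10]  -> 2 point(s)
Affine points: 15. Add the point at infinity: total = 16.

#E(F_11) = 16


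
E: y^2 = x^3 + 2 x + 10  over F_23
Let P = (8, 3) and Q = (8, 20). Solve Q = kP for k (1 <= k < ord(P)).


Enumerate multiples of P until we hit Q = (8, 20):
  1P = (8, 3)
  2P = (20, 0)
  3P = (8, 20)
Match found at i = 3.

k = 3


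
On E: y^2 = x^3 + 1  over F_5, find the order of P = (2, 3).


Compute successive multiples of P until we hit O:
  1P = (2, 3)
  2P = (0, 1)
  3P = (4, 0)
  4P = (0, 4)
  5P = (2, 2)
  6P = O

ord(P) = 6


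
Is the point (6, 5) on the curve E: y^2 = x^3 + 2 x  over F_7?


Check whether y^2 = x^3 + 2 x + 0 (mod 7) for (x, y) = (6, 5).
LHS: y^2 = 5^2 mod 7 = 4
RHS: x^3 + 2 x + 0 = 6^3 + 2*6 + 0 mod 7 = 4
LHS = RHS

Yes, on the curve


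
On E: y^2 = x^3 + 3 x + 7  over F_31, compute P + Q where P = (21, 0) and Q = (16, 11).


P != Q, so use the chord formula.
s = (y2 - y1) / (x2 - x1) = (11) / (26) mod 31 = 4
x3 = s^2 - x1 - x2 mod 31 = 4^2 - 21 - 16 = 10
y3 = s (x1 - x3) - y1 mod 31 = 4 * (21 - 10) - 0 = 13

P + Q = (10, 13)


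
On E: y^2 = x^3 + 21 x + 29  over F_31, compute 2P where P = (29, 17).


Doubling: s = (3 x1^2 + a) / (2 y1)
s = (3*29^2 + 21) / (2*17) mod 31 = 11
x3 = s^2 - 2 x1 mod 31 = 11^2 - 2*29 = 1
y3 = s (x1 - x3) - y1 mod 31 = 11 * (29 - 1) - 17 = 12

2P = (1, 12)


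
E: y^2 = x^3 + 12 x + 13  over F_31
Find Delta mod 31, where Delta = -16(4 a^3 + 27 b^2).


4 a^3 + 27 b^2 = 4*12^3 + 27*13^2 = 6912 + 4563 = 11475
Delta = -16 * (11475) = -183600
Delta mod 31 = 13

Delta = 13 (mod 31)


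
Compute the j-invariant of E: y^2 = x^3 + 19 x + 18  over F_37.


Delta = -16(4 a^3 + 27 b^2) mod 37 = 32
-1728 * (4 a)^3 = -1728 * (4*19)^3 mod 37 = 14
j = 14 * 32^(-1) mod 37 = 12

j = 12 (mod 37)


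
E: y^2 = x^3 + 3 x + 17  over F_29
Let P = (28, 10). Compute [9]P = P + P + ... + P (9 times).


k = 9 = 1001_2 (binary, LSB first: 1001)
Double-and-add from P = (28, 10):
  bit 0 = 1: acc = O + (28, 10) = (28, 10)
  bit 1 = 0: acc unchanged = (28, 10)
  bit 2 = 0: acc unchanged = (28, 10)
  bit 3 = 1: acc = (28, 10) + (7, 2) = (24, 15)

9P = (24, 15)


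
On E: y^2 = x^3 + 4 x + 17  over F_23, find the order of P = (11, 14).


Compute successive multiples of P until we hit O:
  1P = (11, 14)
  2P = (13, 14)
  3P = (22, 9)
  4P = (21, 1)
  5P = (15, 5)
  6P = (15, 18)
  7P = (21, 22)
  8P = (22, 14)
  ... (continuing to 11P)
  11P = O

ord(P) = 11


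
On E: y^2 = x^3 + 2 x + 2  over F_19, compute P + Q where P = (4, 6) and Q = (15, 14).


P != Q, so use the chord formula.
s = (y2 - y1) / (x2 - x1) = (8) / (11) mod 19 = 18
x3 = s^2 - x1 - x2 mod 19 = 18^2 - 4 - 15 = 1
y3 = s (x1 - x3) - y1 mod 19 = 18 * (4 - 1) - 6 = 10

P + Q = (1, 10)


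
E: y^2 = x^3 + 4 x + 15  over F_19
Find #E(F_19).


For each x in F_19, count y with y^2 = x^3 + 4 x + 15 mod 19:
  x = 1: RHS = 1, y in [1, 18]  -> 2 point(s)
  x = 3: RHS = 16, y in [4, 15]  -> 2 point(s)
  x = 4: RHS = 0, y in [0]  -> 1 point(s)
  x = 7: RHS = 6, y in [5, 14]  -> 2 point(s)
  x = 9: RHS = 1, y in [1, 18]  -> 2 point(s)
  x = 12: RHS = 5, y in [9, 10]  -> 2 point(s)
  x = 15: RHS = 11, y in [7, 12]  -> 2 point(s)
Affine points: 13. Add the point at infinity: total = 14.

#E(F_19) = 14


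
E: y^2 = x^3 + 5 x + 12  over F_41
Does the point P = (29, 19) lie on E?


Check whether y^2 = x^3 + 5 x + 12 (mod 41) for (x, y) = (29, 19).
LHS: y^2 = 19^2 mod 41 = 33
RHS: x^3 + 5 x + 12 = 29^3 + 5*29 + 12 mod 41 = 28
LHS != RHS

No, not on the curve


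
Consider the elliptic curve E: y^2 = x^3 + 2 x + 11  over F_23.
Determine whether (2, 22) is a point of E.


Check whether y^2 = x^3 + 2 x + 11 (mod 23) for (x, y) = (2, 22).
LHS: y^2 = 22^2 mod 23 = 1
RHS: x^3 + 2 x + 11 = 2^3 + 2*2 + 11 mod 23 = 0
LHS != RHS

No, not on the curve


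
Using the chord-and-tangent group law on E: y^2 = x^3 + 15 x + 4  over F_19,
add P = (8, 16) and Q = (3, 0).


P != Q, so use the chord formula.
s = (y2 - y1) / (x2 - x1) = (3) / (14) mod 19 = 7
x3 = s^2 - x1 - x2 mod 19 = 7^2 - 8 - 3 = 0
y3 = s (x1 - x3) - y1 mod 19 = 7 * (8 - 0) - 16 = 2

P + Q = (0, 2)


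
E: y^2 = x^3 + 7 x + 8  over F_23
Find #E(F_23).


For each x in F_23, count y with y^2 = x^3 + 7 x + 8 mod 23:
  x = 0: RHS = 8, y in [10, 13]  -> 2 point(s)
  x = 1: RHS = 16, y in [4, 19]  -> 2 point(s)
  x = 4: RHS = 8, y in [10, 13]  -> 2 point(s)
  x = 6: RHS = 13, y in [6, 17]  -> 2 point(s)
  x = 7: RHS = 9, y in [3, 20]  -> 2 point(s)
  x = 8: RHS = 1, y in [1, 22]  -> 2 point(s)
  x = 9: RHS = 18, y in [8, 15]  -> 2 point(s)
  x = 11: RHS = 13, y in [6, 17]  -> 2 point(s)
  x = 12: RHS = 3, y in [7, 16]  -> 2 point(s)
  x = 17: RHS = 3, y in [7, 16]  -> 2 point(s)
  x = 18: RHS = 9, y in [3, 20]  -> 2 point(s)
  x = 19: RHS = 8, y in [10, 13]  -> 2 point(s)
  x = 20: RHS = 6, y in [11, 12]  -> 2 point(s)
  x = 21: RHS = 9, y in [3, 20]  -> 2 point(s)
  x = 22: RHS = 0, y in [0]  -> 1 point(s)
Affine points: 29. Add the point at infinity: total = 30.

#E(F_23) = 30


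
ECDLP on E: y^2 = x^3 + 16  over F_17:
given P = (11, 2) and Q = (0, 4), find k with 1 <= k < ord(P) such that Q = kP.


Enumerate multiples of P until we hit Q = (0, 4):
  1P = (11, 2)
  2P = (10, 8)
  3P = (15, 5)
  4P = (16, 7)
  5P = (8, 1)
  6P = (0, 13)
  7P = (7, 11)
  8P = (3, 14)
  9P = (1, 0)
  10P = (3, 3)
  11P = (7, 6)
  12P = (0, 4)
Match found at i = 12.

k = 12


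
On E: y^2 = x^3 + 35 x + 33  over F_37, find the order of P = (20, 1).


Compute successive multiples of P until we hit O:
  1P = (20, 1)
  2P = (9, 2)
  3P = (34, 7)
  4P = (30, 0)
  5P = (34, 30)
  6P = (9, 35)
  7P = (20, 36)
  8P = O

ord(P) = 8


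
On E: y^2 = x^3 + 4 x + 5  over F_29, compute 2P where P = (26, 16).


Doubling: s = (3 x1^2 + a) / (2 y1)
s = (3*26^2 + 4) / (2*16) mod 29 = 20
x3 = s^2 - 2 x1 mod 29 = 20^2 - 2*26 = 0
y3 = s (x1 - x3) - y1 mod 29 = 20 * (26 - 0) - 16 = 11

2P = (0, 11)


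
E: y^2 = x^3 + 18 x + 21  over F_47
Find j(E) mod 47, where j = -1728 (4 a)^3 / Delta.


Delta = -16(4 a^3 + 27 b^2) mod 47 = 5
-1728 * (4 a)^3 = -1728 * (4*18)^3 mod 47 = 43
j = 43 * 5^(-1) mod 47 = 18

j = 18 (mod 47)


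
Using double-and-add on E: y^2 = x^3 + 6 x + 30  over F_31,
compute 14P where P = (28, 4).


k = 14 = 1110_2 (binary, LSB first: 0111)
Double-and-add from P = (28, 4):
  bit 0 = 0: acc unchanged = O
  bit 1 = 1: acc = O + (8, 1) = (8, 1)
  bit 2 = 1: acc = (8, 1) + (20, 20) = (4, 26)
  bit 3 = 1: acc = (4, 26) + (29, 14) = (2, 9)

14P = (2, 9)


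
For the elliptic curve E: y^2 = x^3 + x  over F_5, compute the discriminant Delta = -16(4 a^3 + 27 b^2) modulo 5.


4 a^3 + 27 b^2 = 4*1^3 + 27*0^2 = 4 + 0 = 4
Delta = -16 * (4) = -64
Delta mod 5 = 1

Delta = 1 (mod 5)


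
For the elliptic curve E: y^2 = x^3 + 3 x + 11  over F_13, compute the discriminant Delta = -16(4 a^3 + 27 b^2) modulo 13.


4 a^3 + 27 b^2 = 4*3^3 + 27*11^2 = 108 + 3267 = 3375
Delta = -16 * (3375) = -54000
Delta mod 13 = 2

Delta = 2 (mod 13)


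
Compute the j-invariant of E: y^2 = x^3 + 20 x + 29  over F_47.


Delta = -16(4 a^3 + 27 b^2) mod 47 = 16
-1728 * (4 a)^3 = -1728 * (4*20)^3 mod 47 = 37
j = 37 * 16^(-1) mod 47 = 17

j = 17 (mod 47)


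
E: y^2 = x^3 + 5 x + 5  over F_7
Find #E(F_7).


For each x in F_7, count y with y^2 = x^3 + 5 x + 5 mod 7:
  x = 1: RHS = 4, y in [2, 5]  -> 2 point(s)
  x = 2: RHS = 2, y in [3, 4]  -> 2 point(s)
  x = 5: RHS = 1, y in [1, 6]  -> 2 point(s)
Affine points: 6. Add the point at infinity: total = 7.

#E(F_7) = 7


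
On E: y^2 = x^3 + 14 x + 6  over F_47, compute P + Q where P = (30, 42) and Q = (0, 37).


P != Q, so use the chord formula.
s = (y2 - y1) / (x2 - x1) = (42) / (17) mod 47 = 8
x3 = s^2 - x1 - x2 mod 47 = 8^2 - 30 - 0 = 34
y3 = s (x1 - x3) - y1 mod 47 = 8 * (30 - 34) - 42 = 20

P + Q = (34, 20)


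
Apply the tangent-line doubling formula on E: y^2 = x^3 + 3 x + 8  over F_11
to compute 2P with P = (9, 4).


Doubling: s = (3 x1^2 + a) / (2 y1)
s = (3*9^2 + 3) / (2*4) mod 11 = 6
x3 = s^2 - 2 x1 mod 11 = 6^2 - 2*9 = 7
y3 = s (x1 - x3) - y1 mod 11 = 6 * (9 - 7) - 4 = 8

2P = (7, 8)


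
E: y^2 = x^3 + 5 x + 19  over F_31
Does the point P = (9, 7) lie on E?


Check whether y^2 = x^3 + 5 x + 19 (mod 31) for (x, y) = (9, 7).
LHS: y^2 = 7^2 mod 31 = 18
RHS: x^3 + 5 x + 19 = 9^3 + 5*9 + 19 mod 31 = 18
LHS = RHS

Yes, on the curve


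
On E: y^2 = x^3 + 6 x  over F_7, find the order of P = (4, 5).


Compute successive multiples of P until we hit O:
  1P = (4, 5)
  2P = (1, 0)
  3P = (4, 2)
  4P = O

ord(P) = 4


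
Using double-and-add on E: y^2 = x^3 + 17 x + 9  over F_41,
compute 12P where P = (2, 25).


k = 12 = 1100_2 (binary, LSB first: 0011)
Double-and-add from P = (2, 25):
  bit 0 = 0: acc unchanged = O
  bit 1 = 0: acc unchanged = O
  bit 2 = 1: acc = O + (4, 10) = (4, 10)
  bit 3 = 1: acc = (4, 10) + (0, 3) = (17, 39)

12P = (17, 39)


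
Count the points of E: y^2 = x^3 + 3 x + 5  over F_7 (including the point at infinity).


For each x in F_7, count y with y^2 = x^3 + 3 x + 5 mod 7:
  x = 1: RHS = 2, y in [3, 4]  -> 2 point(s)
  x = 4: RHS = 4, y in [2, 5]  -> 2 point(s)
  x = 6: RHS = 1, y in [1, 6]  -> 2 point(s)
Affine points: 6. Add the point at infinity: total = 7.

#E(F_7) = 7


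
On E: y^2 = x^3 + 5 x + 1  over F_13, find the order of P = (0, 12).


Compute successive multiples of P until we hit O:
  1P = (0, 12)
  2P = (3, 2)
  3P = (11, 3)
  4P = (6, 0)
  5P = (11, 10)
  6P = (3, 11)
  7P = (0, 1)
  8P = O

ord(P) = 8


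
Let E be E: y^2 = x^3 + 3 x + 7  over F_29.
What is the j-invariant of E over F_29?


Delta = -16(4 a^3 + 27 b^2) mod 29 = 14
-1728 * (4 a)^3 = -1728 * (4*3)^3 mod 29 = 1
j = 1 * 14^(-1) mod 29 = 27

j = 27 (mod 29)


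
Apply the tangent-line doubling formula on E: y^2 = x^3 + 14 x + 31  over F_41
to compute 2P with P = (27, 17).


Doubling: s = (3 x1^2 + a) / (2 y1)
s = (3*27^2 + 14) / (2*17) mod 41 = 37
x3 = s^2 - 2 x1 mod 41 = 37^2 - 2*27 = 3
y3 = s (x1 - x3) - y1 mod 41 = 37 * (27 - 3) - 17 = 10

2P = (3, 10)


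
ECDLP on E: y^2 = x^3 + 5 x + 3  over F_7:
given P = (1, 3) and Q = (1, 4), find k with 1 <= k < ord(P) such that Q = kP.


Enumerate multiples of P until we hit Q = (1, 4):
  1P = (1, 3)
  2P = (6, 2)
  3P = (2, 0)
  4P = (6, 5)
  5P = (1, 4)
Match found at i = 5.

k = 5


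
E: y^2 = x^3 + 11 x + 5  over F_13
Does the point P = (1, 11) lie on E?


Check whether y^2 = x^3 + 11 x + 5 (mod 13) for (x, y) = (1, 11).
LHS: y^2 = 11^2 mod 13 = 4
RHS: x^3 + 11 x + 5 = 1^3 + 11*1 + 5 mod 13 = 4
LHS = RHS

Yes, on the curve


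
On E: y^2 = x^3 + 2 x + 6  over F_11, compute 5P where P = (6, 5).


k = 5 = 101_2 (binary, LSB first: 101)
Double-and-add from P = (6, 5):
  bit 0 = 1: acc = O + (6, 5) = (6, 5)
  bit 1 = 0: acc unchanged = (6, 5)
  bit 2 = 1: acc = (6, 5) + (5, 8) = (9, 4)

5P = (9, 4)


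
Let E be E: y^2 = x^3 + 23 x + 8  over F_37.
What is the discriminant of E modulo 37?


4 a^3 + 27 b^2 = 4*23^3 + 27*8^2 = 48668 + 1728 = 50396
Delta = -16 * (50396) = -806336
Delta mod 37 = 5

Delta = 5 (mod 37)


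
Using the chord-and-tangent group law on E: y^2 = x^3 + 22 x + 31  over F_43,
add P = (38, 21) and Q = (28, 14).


P != Q, so use the chord formula.
s = (y2 - y1) / (x2 - x1) = (36) / (33) mod 43 = 5
x3 = s^2 - x1 - x2 mod 43 = 5^2 - 38 - 28 = 2
y3 = s (x1 - x3) - y1 mod 43 = 5 * (38 - 2) - 21 = 30

P + Q = (2, 30)


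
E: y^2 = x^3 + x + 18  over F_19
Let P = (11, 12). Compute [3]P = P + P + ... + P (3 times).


k = 3 = 11_2 (binary, LSB first: 11)
Double-and-add from P = (11, 12):
  bit 0 = 1: acc = O + (11, 12) = (11, 12)
  bit 1 = 1: acc = (11, 12) + (8, 5) = (16, 8)

3P = (16, 8)


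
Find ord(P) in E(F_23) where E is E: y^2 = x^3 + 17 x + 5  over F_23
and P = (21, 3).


Compute successive multiples of P until we hit O:
  1P = (21, 3)
  2P = (5, 13)
  3P = (15, 22)
  4P = (13, 10)
  5P = (16, 7)
  6P = (17, 3)
  7P = (8, 20)
  8P = (10, 18)
  ... (continuing to 26P)
  26P = O

ord(P) = 26


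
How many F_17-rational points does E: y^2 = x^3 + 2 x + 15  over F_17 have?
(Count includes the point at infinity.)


For each x in F_17, count y with y^2 = x^3 + 2 x + 15 mod 17:
  x = 0: RHS = 15, y in [7, 10]  -> 2 point(s)
  x = 1: RHS = 1, y in [1, 16]  -> 2 point(s)
  x = 4: RHS = 2, y in [6, 11]  -> 2 point(s)
  x = 7: RHS = 15, y in [7, 10]  -> 2 point(s)
  x = 8: RHS = 16, y in [4, 13]  -> 2 point(s)
  x = 10: RHS = 15, y in [7, 10]  -> 2 point(s)
  x = 11: RHS = 8, y in [5, 12]  -> 2 point(s)
  x = 12: RHS = 16, y in [4, 13]  -> 2 point(s)
  x = 14: RHS = 16, y in [4, 13]  -> 2 point(s)
Affine points: 18. Add the point at infinity: total = 19.

#E(F_17) = 19


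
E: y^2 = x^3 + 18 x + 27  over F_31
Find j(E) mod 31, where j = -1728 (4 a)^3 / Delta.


Delta = -16(4 a^3 + 27 b^2) mod 31 = 24
-1728 * (4 a)^3 = -1728 * (4*18)^3 mod 31 = 2
j = 2 * 24^(-1) mod 31 = 13

j = 13 (mod 31)


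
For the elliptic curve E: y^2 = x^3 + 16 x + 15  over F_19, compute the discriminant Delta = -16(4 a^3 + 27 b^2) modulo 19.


4 a^3 + 27 b^2 = 4*16^3 + 27*15^2 = 16384 + 6075 = 22459
Delta = -16 * (22459) = -359344
Delta mod 19 = 3

Delta = 3 (mod 19)
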